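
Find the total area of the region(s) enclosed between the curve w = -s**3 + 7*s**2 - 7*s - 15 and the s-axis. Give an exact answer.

148/3

The curve meets the s-axis where -s**3 + 7*s**2 - 7*s - 15 = 0, i.e. -(s - 5)*(s - 3)*(s + 1) = 0, at s = -1, 3, 5.
On [-1, 3] the curve lies below the axis; ∫[-1,3] (-s**3 + 7*s**2 - 7*s - 15) ds = -128/3, giving area 128/3.
On [3, 5] the curve lies above the axis; ∫[3,5] (-s**3 + 7*s**2 - 7*s - 15) ds = 20/3, giving area 20/3.
Total area = 128/3 + 20/3 = 148/3.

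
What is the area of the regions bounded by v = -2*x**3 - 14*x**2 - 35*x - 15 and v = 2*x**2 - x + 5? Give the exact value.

71/3

Set the curves equal: -2*x**3 - 14*x**2 - 35*x - 15 = 2*x**2 - x + 5, so -2*x**3 - 16*x**2 - 34*x - 20 = 0, which factors as -2*(x + 1)*(x + 2)*(x + 5) = 0. The curves meet at x = -5, -2, -1.
On [-5, -2], v = 2*x**2 - x + 5 is on top; that piece has area ∫[-5,-2] (-(-2*x**3 - 16*x**2 - 34*x - 20)) dx = 45/2.
On [-2, -1], v = -2*x**3 - 14*x**2 - 35*x - 15 is on top; that piece has area ∫[-2,-1] (-2*x**3 - 16*x**2 - 34*x - 20) dx = 7/6.
Total enclosed area = 45/2 + 7/6 = 71/3.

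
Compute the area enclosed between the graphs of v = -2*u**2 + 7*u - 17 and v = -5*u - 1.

8/3

Set the curves equal: -2*u**2 + 7*u - 17 = -5*u - 1, so -2*u**2 + 12*u - 16 = 0, which factors as -2*(u - 4)*(u - 2) = 0. The curves meet at u = 2, 4.
On [2, 4], v = -2*u**2 + 7*u - 17 is on top; that piece has area ∫[2,4] (-2*u**2 + 12*u - 16) du = 8/3.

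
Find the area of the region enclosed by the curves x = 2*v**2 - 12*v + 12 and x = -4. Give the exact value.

Both boundary curves give x as a function of v, so integrate with respect to v. Setting them equal: 2*v**2 - 12*v + 16 = 0, i.e. 2*(v - 4)*(v - 2) = 0, so they meet at v = 2, 4.
For v in [2, 4], x = 2*v**2 - 12*v + 12 is on the left; area = ∫[2,4] (-(2*v**2 - 12*v + 16)) dv = 8/3.

8/3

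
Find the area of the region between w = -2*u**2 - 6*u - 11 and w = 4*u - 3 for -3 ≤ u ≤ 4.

The difference (-2*u**2 - 6*u - 11) - (4*u - 3) = -2*u**2 - 10*u - 8 changes sign at u = -1 inside [-3, 4], so split the integral there.
∫[-3,-1] (-2*u**2 - 10*u - 8) du = 20/3.
∫[-1,4] (-2*u**2 - 10*u - 8) du = -475/3; the area of that piece is 475/3.
Total area = 20/3 + 475/3 = 165.

165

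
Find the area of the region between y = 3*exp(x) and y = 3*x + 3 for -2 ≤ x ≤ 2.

-12 - 3*exp(-2) + 3*exp(2)

On [-2, 2], (3*exp(x)) - (3*x + 3) = -3*x + 3*exp(x) - 3 is ≥ 0 throughout, so the area is a single integral of |-3*x + 3*exp(x) - 3|.
∫[-2,2] (-3*x + 3*exp(x) - 3) dx = -12 - 3*exp(-2) + 3*exp(2).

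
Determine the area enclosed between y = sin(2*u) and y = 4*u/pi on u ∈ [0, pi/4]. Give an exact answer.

1/2 - pi/8

On [0, pi/4], (sin(2*u)) - (4*u/pi) = -4*u/pi + sin(2*u) is ≥ 0 throughout, so the area is a single integral of |-4*u/pi + sin(2*u)|.
∫[0,pi/4] (-4*u/pi + sin(2*u)) du = 1/2 - pi/8.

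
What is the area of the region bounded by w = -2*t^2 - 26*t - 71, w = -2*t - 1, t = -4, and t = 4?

On [-4, 4], (-2*t^2 - 26*t - 71) - (-2*t - 1) = -2*t^2 - 24*t - 70 is ≤ 0 throughout, so the area is a single integral of |-2*t^2 - 24*t - 70|.
∫[-4,4] (-2*t^2 - 24*t - 70) dt = -1936/3; the area of that piece is 1936/3.

1936/3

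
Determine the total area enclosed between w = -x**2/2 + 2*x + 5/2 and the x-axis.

The curve meets the x-axis where -x**2/2 + 2*x + 5/2 = 0, i.e. -(x - 5)*(x + 1)/2 = 0, at x = -1, 5.
On [-1, 5] the curve lies above the axis; ∫[-1,5] (-x**2/2 + 2*x + 5/2) dx = 18, giving area 18.

18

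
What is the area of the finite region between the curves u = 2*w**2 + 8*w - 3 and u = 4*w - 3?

8/3

Both boundary curves give u as a function of w, so integrate with respect to w. Setting them equal: 2*w**2 + 4*w = 0, i.e. 2*w*(w + 2) = 0, so they meet at w = -2, 0.
For w in [-2, 0], u = 2*w**2 + 8*w - 3 is on the left; area = ∫[-2,0] (-(2*w**2 + 4*w)) dw = 8/3.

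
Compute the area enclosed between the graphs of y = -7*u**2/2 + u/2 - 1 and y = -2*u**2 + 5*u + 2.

1/4

Set the curves equal: -7*u**2/2 + u/2 - 1 = -2*u**2 + 5*u + 2, so -3*u**2/2 - 9*u/2 - 3 = 0, which factors as -3*(u + 1)*(u + 2)/2 = 0. The curves meet at u = -2, -1.
On [-2, -1], y = -7*u**2/2 + u/2 - 1 is on top; that piece has area ∫[-2,-1] (-3*u**2/2 - 9*u/2 - 3) du = 1/4.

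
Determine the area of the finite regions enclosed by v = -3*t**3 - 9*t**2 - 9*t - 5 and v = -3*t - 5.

Set the curves equal: -3*t**3 - 9*t**2 - 9*t - 5 = -3*t - 5, so -3*t**3 - 9*t**2 - 6*t = 0, which factors as -3*t*(t + 1)*(t + 2) = 0. The curves meet at t = -2, -1, 0.
On [-2, -1], v = -3*t - 5 is on top; that piece has area ∫[-2,-1] (-(-3*t**3 - 9*t**2 - 6*t)) dt = 3/4.
On [-1, 0], v = -3*t**3 - 9*t**2 - 9*t - 5 is on top; that piece has area ∫[-1,0] (-3*t**3 - 9*t**2 - 6*t) dt = 3/4.
Total enclosed area = 3/4 + 3/4 = 3/2.

3/2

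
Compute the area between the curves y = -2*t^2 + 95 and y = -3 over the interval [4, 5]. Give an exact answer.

On [4, 5], (-2*t^2 + 95) - (-3) = -2*t^2 + 98 is ≥ 0 throughout, so the area is a single integral of |-2*t^2 + 98|.
∫[4,5] (-2*t^2 + 98) dt = 172/3.

172/3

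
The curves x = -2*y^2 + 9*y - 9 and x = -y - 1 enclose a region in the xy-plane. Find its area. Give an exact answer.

9

Both boundary curves give x as a function of y, so integrate with respect to y. Setting them equal: -2*y^2 + 10*y - 8 = 0, i.e. -2*(y - 4)*(y - 1) = 0, so they meet at y = 1, 4.
For y in [1, 4], x = -2*y^2 + 9*y - 9 is on the right; area = ∫[1,4] (-2*y^2 + 10*y - 8) dy = 9.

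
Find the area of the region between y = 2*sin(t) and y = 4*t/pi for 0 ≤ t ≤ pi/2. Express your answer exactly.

2 - pi/2

On [0, pi/2], (2*sin(t)) - (4*t/pi) = -4*t/pi + 2*sin(t) is ≥ 0 throughout, so the area is a single integral of |-4*t/pi + 2*sin(t)|.
∫[0,pi/2] (-4*t/pi + 2*sin(t)) dt = 2 - pi/2.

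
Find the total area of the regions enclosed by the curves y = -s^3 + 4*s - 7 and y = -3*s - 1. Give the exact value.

131/4

Set the curves equal: -s^3 + 4*s - 7 = -3*s - 1, so -s^3 + 7*s - 6 = 0, which factors as -(s - 2)*(s - 1)*(s + 3) = 0. The curves meet at s = -3, 1, 2.
On [-3, 1], y = -3*s - 1 is on top; that piece has area ∫[-3,1] (-(-s^3 + 7*s - 6)) ds = 32.
On [1, 2], y = -s^3 + 4*s - 7 is on top; that piece has area ∫[1,2] (-s^3 + 7*s - 6) ds = 3/4.
Total enclosed area = 32 + 3/4 = 131/4.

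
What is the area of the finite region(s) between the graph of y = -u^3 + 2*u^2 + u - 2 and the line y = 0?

The curve meets the u-axis where -u^3 + 2*u^2 + u - 2 = 0, i.e. -(u - 2)*(u - 1)*(u + 1) = 0, at u = -1, 1, 2.
On [-1, 1] the curve lies below the axis; ∫[-1,1] (-u^3 + 2*u^2 + u - 2) du = -8/3, giving area 8/3.
On [1, 2] the curve lies above the axis; ∫[1,2] (-u^3 + 2*u^2 + u - 2) du = 5/12, giving area 5/12.
Total area = 8/3 + 5/12 = 37/12.

37/12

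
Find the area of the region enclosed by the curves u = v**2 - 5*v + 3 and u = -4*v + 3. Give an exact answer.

1/6

Both boundary curves give u as a function of v, so integrate with respect to v. Setting them equal: v**2 - v = 0, i.e. v*(v - 1) = 0, so they meet at v = 0, 1.
For v in [0, 1], u = v**2 - 5*v + 3 is on the left; area = ∫[0,1] (-(v**2 - v)) dv = 1/6.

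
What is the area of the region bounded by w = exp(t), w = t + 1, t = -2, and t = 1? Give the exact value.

On [-2, 1], (exp(t)) - (t + 1) = -t + exp(t) - 1 is ≥ 0 throughout, so the area is a single integral of |-t + exp(t) - 1|.
∫[-2,1] (-t + exp(t) - 1) dt = -3/2 - exp(-2) + exp(1).

-3/2 - exp(-2) + exp(1)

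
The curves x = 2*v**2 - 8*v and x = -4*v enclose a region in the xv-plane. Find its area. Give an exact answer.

Both boundary curves give x as a function of v, so integrate with respect to v. Setting them equal: 2*v**2 - 4*v = 0, i.e. 2*v*(v - 2) = 0, so they meet at v = 0, 2.
For v in [0, 2], x = 2*v**2 - 8*v is on the left; area = ∫[0,2] (-(2*v**2 - 4*v)) dv = 8/3.

8/3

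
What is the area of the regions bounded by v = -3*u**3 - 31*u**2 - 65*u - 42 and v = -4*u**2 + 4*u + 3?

24

Set the curves equal: -3*u**3 - 31*u**2 - 65*u - 42 = -4*u**2 + 4*u + 3, so -3*u**3 - 27*u**2 - 69*u - 45 = 0, which factors as -3*(u + 1)*(u + 3)*(u + 5) = 0. The curves meet at u = -5, -3, -1.
On [-5, -3], v = -4*u**2 + 4*u + 3 is on top; that piece has area ∫[-5,-3] (-(-3*u**3 - 27*u**2 - 69*u - 45)) du = 12.
On [-3, -1], v = -3*u**3 - 31*u**2 - 65*u - 42 is on top; that piece has area ∫[-3,-1] (-3*u**3 - 27*u**2 - 69*u - 45) du = 12.
Total enclosed area = 12 + 12 = 24.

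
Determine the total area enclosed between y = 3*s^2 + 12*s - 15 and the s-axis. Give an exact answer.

The curve meets the s-axis where 3*s^2 + 12*s - 15 = 0, i.e. 3*(s - 1)*(s + 5) = 0, at s = -5, 1.
On [-5, 1] the curve lies below the axis; ∫[-5,1] (3*s^2 + 12*s - 15) ds = -108, giving area 108.

108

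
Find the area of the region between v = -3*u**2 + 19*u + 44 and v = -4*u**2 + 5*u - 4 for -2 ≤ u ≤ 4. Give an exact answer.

396

On [-2, 4], (-3*u**2 + 19*u + 44) - (-4*u**2 + 5*u - 4) = u**2 + 14*u + 48 is ≥ 0 throughout, so the area is a single integral of |u**2 + 14*u + 48|.
∫[-2,4] (u**2 + 14*u + 48) du = 396.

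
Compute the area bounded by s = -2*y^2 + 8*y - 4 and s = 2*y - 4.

9

Both boundary curves give s as a function of y, so integrate with respect to y. Setting them equal: -2*y^2 + 6*y = 0, i.e. -2*y*(y - 3) = 0, so they meet at y = 0, 3.
For y in [0, 3], s = -2*y^2 + 8*y - 4 is on the right; area = ∫[0,3] (-2*y^2 + 6*y) dy = 9.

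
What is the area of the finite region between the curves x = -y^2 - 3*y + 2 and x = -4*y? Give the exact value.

Both boundary curves give x as a function of y, so integrate with respect to y. Setting them equal: -y^2 + y + 2 = 0, i.e. -(y - 2)*(y + 1) = 0, so they meet at y = -1, 2.
For y in [-1, 2], x = -y^2 - 3*y + 2 is on the right; area = ∫[-1,2] (-y^2 + y + 2) dy = 9/2.

9/2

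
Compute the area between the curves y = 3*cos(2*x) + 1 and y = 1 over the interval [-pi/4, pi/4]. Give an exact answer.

On [-pi/4, pi/4], (3*cos(2*x) + 1) - (1) = 3*cos(2*x) is ≥ 0 throughout, so the area is a single integral of |3*cos(2*x)|.
∫[-pi/4,pi/4] (3*cos(2*x)) dx = 3.

3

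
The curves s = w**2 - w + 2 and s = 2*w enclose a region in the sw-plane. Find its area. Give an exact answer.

Both boundary curves give s as a function of w, so integrate with respect to w. Setting them equal: w**2 - 3*w + 2 = 0, i.e. (w - 2)*(w - 1) = 0, so they meet at w = 1, 2.
For w in [1, 2], s = w**2 - w + 2 is on the left; area = ∫[1,2] (-(w**2 - 3*w + 2)) dw = 1/6.

1/6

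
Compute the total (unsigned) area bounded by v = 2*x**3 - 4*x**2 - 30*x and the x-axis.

The curve meets the x-axis where 2*x**3 - 4*x**2 - 30*x = 0, i.e. 2*x*(x - 5)*(x + 3) = 0, at x = -3, 0, 5.
On [-3, 0] the curve lies above the axis; ∫[-3,0] (2*x**3 - 4*x**2 - 30*x) dx = 117/2, giving area 117/2.
On [0, 5] the curve lies below the axis; ∫[0,5] (2*x**3 - 4*x**2 - 30*x) dx = -1375/6, giving area 1375/6.
Total area = 117/2 + 1375/6 = 863/3.

863/3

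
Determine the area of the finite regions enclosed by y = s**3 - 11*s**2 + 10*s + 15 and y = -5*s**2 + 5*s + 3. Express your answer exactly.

131/4

Set the curves equal: s**3 - 11*s**2 + 10*s + 15 = -5*s**2 + 5*s + 3, so s**3 - 6*s**2 + 5*s + 12 = 0, which factors as (s - 4)*(s - 3)*(s + 1) = 0. The curves meet at s = -1, 3, 4.
On [-1, 3], y = s**3 - 11*s**2 + 10*s + 15 is on top; that piece has area ∫[-1,3] (s**3 - 6*s**2 + 5*s + 12) ds = 32.
On [3, 4], y = -5*s**2 + 5*s + 3 is on top; that piece has area ∫[3,4] (-(s**3 - 6*s**2 + 5*s + 12)) ds = 3/4.
Total enclosed area = 32 + 3/4 = 131/4.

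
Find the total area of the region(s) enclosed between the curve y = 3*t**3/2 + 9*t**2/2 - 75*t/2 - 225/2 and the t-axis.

The curve meets the t-axis where 3*t**3/2 + 9*t**2/2 - 75*t/2 - 225/2 = 0, i.e. 3*(t - 5)*(t + 3)*(t + 5)/2 = 0, at t = -5, -3, 5.
On [-5, -3] the curve lies above the axis; ∫[-5,-3] (3*t**3/2 + 9*t**2/2 - 75*t/2 - 225/2) dt = 18, giving area 18.
On [-3, 5] the curve lies below the axis; ∫[-3,5] (3*t**3/2 + 9*t**2/2 - 75*t/2 - 225/2) dt = -768, giving area 768.
Total area = 18 + 768 = 786.

786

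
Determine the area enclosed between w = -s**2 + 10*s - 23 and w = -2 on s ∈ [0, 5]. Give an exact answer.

The difference (-s**2 + 10*s - 23) - (-2) = -s**2 + 10*s - 21 changes sign at s = 3 inside [0, 5], so split the integral there.
∫[0,3] (-s**2 + 10*s - 21) ds = -27; the area of that piece is 27.
∫[3,5] (-s**2 + 10*s - 21) ds = 16/3.
Total area = 27 + 16/3 = 97/3.

97/3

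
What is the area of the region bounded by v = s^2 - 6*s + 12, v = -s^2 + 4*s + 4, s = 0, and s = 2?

The difference (s^2 - 6*s + 12) - (-s^2 + 4*s + 4) = 2*s^2 - 10*s + 8 changes sign at s = 1 inside [0, 2], so split the integral there.
∫[0,1] (2*s^2 - 10*s + 8) ds = 11/3.
∫[1,2] (2*s^2 - 10*s + 8) ds = -7/3; the area of that piece is 7/3.
Total area = 11/3 + 7/3 = 6.

6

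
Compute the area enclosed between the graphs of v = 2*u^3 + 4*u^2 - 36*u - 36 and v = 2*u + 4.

2521/6

Set the curves equal: 2*u^3 + 4*u^2 - 36*u - 36 = 2*u + 4, so 2*u^3 + 4*u^2 - 38*u - 40 = 0, which factors as 2*(u - 4)*(u + 1)*(u + 5) = 0. The curves meet at u = -5, -1, 4.
On [-5, -1], v = 2*u^3 + 4*u^2 - 36*u - 36 is on top; that piece has area ∫[-5,-1] (2*u^3 + 4*u^2 - 38*u - 40) du = 448/3.
On [-1, 4], v = 2*u + 4 is on top; that piece has area ∫[-1,4] (-(2*u^3 + 4*u^2 - 38*u - 40)) du = 1625/6.
Total enclosed area = 448/3 + 1625/6 = 2521/6.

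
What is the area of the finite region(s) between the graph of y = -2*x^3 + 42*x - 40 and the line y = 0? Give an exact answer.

999/2

The curve meets the x-axis where -2*x^3 + 42*x - 40 = 0, i.e. -2*(x - 4)*(x - 1)*(x + 5) = 0, at x = -5, 1, 4.
On [-5, 1] the curve lies below the axis; ∫[-5,1] (-2*x^3 + 42*x - 40) dx = -432, giving area 432.
On [1, 4] the curve lies above the axis; ∫[1,4] (-2*x^3 + 42*x - 40) dx = 135/2, giving area 135/2.
Total area = 432 + 135/2 = 999/2.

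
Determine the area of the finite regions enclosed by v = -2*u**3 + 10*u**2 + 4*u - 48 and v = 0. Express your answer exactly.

Set the curves equal: -2*u**3 + 10*u**2 + 4*u - 48 = 0, so -2*u**3 + 10*u**2 + 4*u - 48 = 0, which factors as -2*(u - 4)*(u - 3)*(u + 2) = 0. The curves meet at u = -2, 3, 4.
On [-2, 3], v = 0 is on top; that piece has area ∫[-2,3] (-(-2*u**3 + 10*u**2 + 4*u - 48)) du = 875/6.
On [3, 4], v = -2*u**3 + 10*u**2 + 4*u - 48 is on top; that piece has area ∫[3,4] (-2*u**3 + 10*u**2 + 4*u - 48) du = 11/6.
Total enclosed area = 875/6 + 11/6 = 443/3.

443/3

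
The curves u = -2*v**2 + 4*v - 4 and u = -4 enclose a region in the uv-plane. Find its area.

8/3

Both boundary curves give u as a function of v, so integrate with respect to v. Setting them equal: -2*v**2 + 4*v = 0, i.e. -2*v*(v - 2) = 0, so they meet at v = 0, 2.
For v in [0, 2], u = -2*v**2 + 4*v - 4 is on the right; area = ∫[0,2] (-2*v**2 + 4*v) dv = 8/3.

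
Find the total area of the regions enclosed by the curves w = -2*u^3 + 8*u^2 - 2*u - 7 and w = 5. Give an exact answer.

Set the curves equal: -2*u^3 + 8*u^2 - 2*u - 7 = 5, so -2*u^3 + 8*u^2 - 2*u - 12 = 0, which factors as -2*(u - 3)*(u - 2)*(u + 1) = 0. The curves meet at u = -1, 2, 3.
On [-1, 2], w = 5 is on top; that piece has area ∫[-1,2] (-(-2*u^3 + 8*u^2 - 2*u - 12)) du = 45/2.
On [2, 3], w = -2*u^3 + 8*u^2 - 2*u - 7 is on top; that piece has area ∫[2,3] (-2*u^3 + 8*u^2 - 2*u - 12) du = 7/6.
Total enclosed area = 45/2 + 7/6 = 71/3.

71/3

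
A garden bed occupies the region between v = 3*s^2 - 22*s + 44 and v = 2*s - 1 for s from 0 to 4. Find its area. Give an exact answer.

56

The difference (3*s^2 - 22*s + 44) - (2*s - 1) = 3*s^2 - 24*s + 45 changes sign at s = 3 inside [0, 4], so split the integral there.
∫[0,3] (3*s^2 - 24*s + 45) ds = 54.
∫[3,4] (3*s^2 - 24*s + 45) ds = -2; the area of that piece is 2.
Total area = 54 + 2 = 56.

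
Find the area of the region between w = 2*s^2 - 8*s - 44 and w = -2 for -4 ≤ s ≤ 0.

The difference (2*s^2 - 8*s - 44) - (-2) = 2*s^2 - 8*s - 42 changes sign at s = -3 inside [-4, 0], so split the integral there.
∫[-4,-3] (2*s^2 - 8*s - 42) ds = 32/3.
∫[-3,0] (2*s^2 - 8*s - 42) ds = -72; the area of that piece is 72.
Total area = 32/3 + 72 = 248/3.

248/3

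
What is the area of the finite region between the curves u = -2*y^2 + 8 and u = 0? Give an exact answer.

64/3

Both boundary curves give u as a function of y, so integrate with respect to y. Setting them equal: -2*y^2 + 8 = 0, i.e. -2*(y - 2)*(y + 2) = 0, so they meet at y = -2, 2.
For y in [-2, 2], u = -2*y^2 + 8 is on the right; area = ∫[-2,2] (-2*y^2 + 8) dy = 64/3.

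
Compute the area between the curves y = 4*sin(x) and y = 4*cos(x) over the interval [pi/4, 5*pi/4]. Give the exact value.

8*sqrt(2)

On [pi/4, 5*pi/4], (4*sin(x)) - (4*cos(x)) = 4*sin(x) - 4*cos(x) is ≥ 0 throughout, so the area is a single integral of |4*sin(x) - 4*cos(x)|.
∫[pi/4,5*pi/4] (4*sin(x) - 4*cos(x)) dx = 8*sqrt(2).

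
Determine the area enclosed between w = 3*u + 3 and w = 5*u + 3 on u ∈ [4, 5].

9

On [4, 5], (3*u + 3) - (5*u + 3) = -2*u is ≤ 0 throughout, so the area is a single integral of |-2*u|.
∫[4,5] (-2*u) du = -9; the area of that piece is 9.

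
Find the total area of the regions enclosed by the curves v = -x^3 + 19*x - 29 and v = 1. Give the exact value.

517/2

Set the curves equal: -x^3 + 19*x - 29 = 1, so -x^3 + 19*x - 30 = 0, which factors as -(x - 3)*(x - 2)*(x + 5) = 0. The curves meet at x = -5, 2, 3.
On [-5, 2], v = 1 is on top; that piece has area ∫[-5,2] (-(-x^3 + 19*x - 30)) dx = 1029/4.
On [2, 3], v = -x^3 + 19*x - 29 is on top; that piece has area ∫[2,3] (-x^3 + 19*x - 30) dx = 5/4.
Total enclosed area = 1029/4 + 5/4 = 517/2.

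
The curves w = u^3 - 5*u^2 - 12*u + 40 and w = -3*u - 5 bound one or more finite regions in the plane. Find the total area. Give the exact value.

568/3

Set the curves equal: u^3 - 5*u^2 - 12*u + 40 = -3*u - 5, so u^3 - 5*u^2 - 9*u + 45 = 0, which factors as (u - 5)*(u - 3)*(u + 3) = 0. The curves meet at u = -3, 3, 5.
On [-3, 3], w = u^3 - 5*u^2 - 12*u + 40 is on top; that piece has area ∫[-3,3] (u^3 - 5*u^2 - 9*u + 45) du = 180.
On [3, 5], w = -3*u - 5 is on top; that piece has area ∫[3,5] (-(u^3 - 5*u^2 - 9*u + 45)) du = 28/3.
Total enclosed area = 180 + 28/3 = 568/3.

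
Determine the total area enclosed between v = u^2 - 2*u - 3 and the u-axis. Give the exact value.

32/3

The curve meets the u-axis where u^2 - 2*u - 3 = 0, i.e. (u - 3)*(u + 1) = 0, at u = -1, 3.
On [-1, 3] the curve lies below the axis; ∫[-1,3] (u^2 - 2*u - 3) du = -32/3, giving area 32/3.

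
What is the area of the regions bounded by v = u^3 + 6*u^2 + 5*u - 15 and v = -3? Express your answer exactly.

131/4

Set the curves equal: u^3 + 6*u^2 + 5*u - 15 = -3, so u^3 + 6*u^2 + 5*u - 12 = 0, which factors as (u - 1)*(u + 3)*(u + 4) = 0. The curves meet at u = -4, -3, 1.
On [-4, -3], v = u^3 + 6*u^2 + 5*u - 15 is on top; that piece has area ∫[-4,-3] (u^3 + 6*u^2 + 5*u - 12) du = 3/4.
On [-3, 1], v = -3 is on top; that piece has area ∫[-3,1] (-(u^3 + 6*u^2 + 5*u - 12)) du = 32.
Total enclosed area = 3/4 + 32 = 131/4.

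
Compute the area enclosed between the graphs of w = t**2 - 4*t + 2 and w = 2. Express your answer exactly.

Set the curves equal: t**2 - 4*t + 2 = 2, so t**2 - 4*t = 0, which factors as t*(t - 4) = 0. The curves meet at t = 0, 4.
On [0, 4], w = 2 is on top; that piece has area ∫[0,4] (-(t**2 - 4*t)) dt = 32/3.

32/3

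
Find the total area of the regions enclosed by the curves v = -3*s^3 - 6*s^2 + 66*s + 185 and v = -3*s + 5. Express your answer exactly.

Set the curves equal: -3*s^3 - 6*s^2 + 66*s + 185 = -3*s + 5, so -3*s^3 - 6*s^2 + 69*s + 180 = 0, which factors as -3*(s - 5)*(s + 3)*(s + 4) = 0. The curves meet at s = -4, -3, 5.
On [-4, -3], v = -3*s + 5 is on top; that piece has area ∫[-4,-3] (-(-3*s^3 - 6*s^2 + 69*s + 180)) ds = 17/4.
On [-3, 5], v = -3*s^3 - 6*s^2 + 66*s + 185 is on top; that piece has area ∫[-3,5] (-3*s^3 - 6*s^2 + 69*s + 180) ds = 1280.
Total enclosed area = 17/4 + 1280 = 5137/4.

5137/4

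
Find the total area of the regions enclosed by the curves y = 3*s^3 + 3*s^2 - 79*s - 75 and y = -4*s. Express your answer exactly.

1012

Set the curves equal: 3*s^3 + 3*s^2 - 79*s - 75 = -4*s, so 3*s^3 + 3*s^2 - 75*s - 75 = 0, which factors as 3*(s - 5)*(s + 1)*(s + 5) = 0. The curves meet at s = -5, -1, 5.
On [-5, -1], y = 3*s^3 + 3*s^2 - 79*s - 75 is on top; that piece has area ∫[-5,-1] (3*s^3 + 3*s^2 - 75*s - 75) ds = 256.
On [-1, 5], y = -4*s is on top; that piece has area ∫[-1,5] (-(3*s^3 + 3*s^2 - 75*s - 75)) ds = 756.
Total enclosed area = 256 + 756 = 1012.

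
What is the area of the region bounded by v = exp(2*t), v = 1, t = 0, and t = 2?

On [0, 2], (exp(2*t)) - (1) = exp(2*t) - 1 is ≥ 0 throughout, so the area is a single integral of |exp(2*t) - 1|.
∫[0,2] (exp(2*t) - 1) dt = -5/2 + exp(4)/2.

-5/2 + exp(4)/2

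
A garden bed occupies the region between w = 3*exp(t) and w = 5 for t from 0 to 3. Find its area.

-22 - 10*log(3) + 10*log(5) + 3*exp(3)

The difference (3*exp(t)) - (5) = 3*exp(t) - 5 changes sign at t = log(5/3) inside [0, 3], so split the integral there.
∫[0,log(5/3)] (3*exp(t) - 5) dt = log(243/3125) + 2; the area of that piece is -2 + log(3125/243).
∫[log(5/3),3] (3*exp(t) - 5) dt = -20 - 5*log(3) + 5*log(5) + 3*exp(3).
Total area = (-2 + log(3125/243)) + (-20 - 5*log(3) + 5*log(5) + 3*exp(3)) = -22 - 10*log(3) + 10*log(5) + 3*exp(3).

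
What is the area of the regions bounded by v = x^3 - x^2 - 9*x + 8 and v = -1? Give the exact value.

148/3

Set the curves equal: x^3 - x^2 - 9*x + 8 = -1, so x^3 - x^2 - 9*x + 9 = 0, which factors as (x - 3)*(x - 1)*(x + 3) = 0. The curves meet at x = -3, 1, 3.
On [-3, 1], v = x^3 - x^2 - 9*x + 8 is on top; that piece has area ∫[-3,1] (x^3 - x^2 - 9*x + 9) dx = 128/3.
On [1, 3], v = -1 is on top; that piece has area ∫[1,3] (-(x^3 - x^2 - 9*x + 9)) dx = 20/3.
Total enclosed area = 128/3 + 20/3 = 148/3.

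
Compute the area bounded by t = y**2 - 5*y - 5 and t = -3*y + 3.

Both boundary curves give t as a function of y, so integrate with respect to y. Setting them equal: y**2 - 2*y - 8 = 0, i.e. (y - 4)*(y + 2) = 0, so they meet at y = -2, 4.
For y in [-2, 4], t = y**2 - 5*y - 5 is on the left; area = ∫[-2,4] (-(y**2 - 2*y - 8)) dy = 36.

36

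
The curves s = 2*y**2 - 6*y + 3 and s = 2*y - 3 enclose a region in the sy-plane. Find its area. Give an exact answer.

Both boundary curves give s as a function of y, so integrate with respect to y. Setting them equal: 2*y**2 - 8*y + 6 = 0, i.e. 2*(y - 3)*(y - 1) = 0, so they meet at y = 1, 3.
For y in [1, 3], s = 2*y**2 - 6*y + 3 is on the left; area = ∫[1,3] (-(2*y**2 - 8*y + 6)) dy = 8/3.

8/3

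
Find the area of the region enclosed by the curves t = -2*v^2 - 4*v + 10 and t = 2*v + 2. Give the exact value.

125/3

Both boundary curves give t as a function of v, so integrate with respect to v. Setting them equal: -2*v^2 - 6*v + 8 = 0, i.e. -2*(v - 1)*(v + 4) = 0, so they meet at v = -4, 1.
For v in [-4, 1], t = -2*v^2 - 4*v + 10 is on the right; area = ∫[-4,1] (-2*v^2 - 6*v + 8) dv = 125/3.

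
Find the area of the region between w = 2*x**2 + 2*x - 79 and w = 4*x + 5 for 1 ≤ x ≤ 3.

On [1, 3], (2*x**2 + 2*x - 79) - (4*x + 5) = 2*x**2 - 2*x - 84 is ≤ 0 throughout, so the area is a single integral of |2*x**2 - 2*x - 84|.
∫[1,3] (2*x**2 - 2*x - 84) dx = -476/3; the area of that piece is 476/3.

476/3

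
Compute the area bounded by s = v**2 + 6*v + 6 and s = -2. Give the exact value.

Both boundary curves give s as a function of v, so integrate with respect to v. Setting them equal: v**2 + 6*v + 8 = 0, i.e. (v + 2)*(v + 4) = 0, so they meet at v = -4, -2.
For v in [-4, -2], s = v**2 + 6*v + 6 is on the left; area = ∫[-4,-2] (-(v**2 + 6*v + 8)) dv = 4/3.

4/3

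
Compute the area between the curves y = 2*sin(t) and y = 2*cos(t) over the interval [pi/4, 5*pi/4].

4*sqrt(2)

On [pi/4, 5*pi/4], (2*sin(t)) - (2*cos(t)) = 2*sin(t) - 2*cos(t) is ≥ 0 throughout, so the area is a single integral of |2*sin(t) - 2*cos(t)|.
∫[pi/4,5*pi/4] (2*sin(t) - 2*cos(t)) dt = 4*sqrt(2).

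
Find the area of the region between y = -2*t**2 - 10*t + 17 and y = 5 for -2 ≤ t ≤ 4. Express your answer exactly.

126

The difference (-2*t**2 - 10*t + 17) - (5) = -2*t**2 - 10*t + 12 changes sign at t = 1 inside [-2, 4], so split the integral there.
∫[-2,1] (-2*t**2 - 10*t + 12) dt = 45.
∫[1,4] (-2*t**2 - 10*t + 12) dt = -81; the area of that piece is 81.
Total area = 45 + 81 = 126.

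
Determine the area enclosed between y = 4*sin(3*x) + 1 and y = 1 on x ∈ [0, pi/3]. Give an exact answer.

On [0, pi/3], (4*sin(3*x) + 1) - (1) = 4*sin(3*x) is ≥ 0 throughout, so the area is a single integral of |4*sin(3*x)|.
∫[0,pi/3] (4*sin(3*x)) dx = 8/3.

8/3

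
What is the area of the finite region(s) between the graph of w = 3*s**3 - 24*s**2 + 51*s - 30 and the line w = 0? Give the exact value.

71/2

The curve meets the s-axis where 3*s**3 - 24*s**2 + 51*s - 30 = 0, i.e. 3*(s - 5)*(s - 2)*(s - 1) = 0, at s = 1, 2, 5.
On [1, 2] the curve lies above the axis; ∫[1,2] (3*s**3 - 24*s**2 + 51*s - 30) ds = 7/4, giving area 7/4.
On [2, 5] the curve lies below the axis; ∫[2,5] (3*s**3 - 24*s**2 + 51*s - 30) ds = -135/4, giving area 135/4.
Total area = 7/4 + 135/4 = 71/2.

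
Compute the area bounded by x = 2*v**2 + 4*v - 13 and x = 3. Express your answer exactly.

72

Both boundary curves give x as a function of v, so integrate with respect to v. Setting them equal: 2*v**2 + 4*v - 16 = 0, i.e. 2*(v - 2)*(v + 4) = 0, so they meet at v = -4, 2.
For v in [-4, 2], x = 2*v**2 + 4*v - 13 is on the left; area = ∫[-4,2] (-(2*v**2 + 4*v - 16)) dv = 72.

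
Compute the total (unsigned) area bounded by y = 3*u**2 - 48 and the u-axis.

The curve meets the u-axis where 3*u**2 - 48 = 0, i.e. 3*(u - 4)*(u + 4) = 0, at u = -4, 4.
On [-4, 4] the curve lies below the axis; ∫[-4,4] (3*u**2 - 48) du = -256, giving area 256.

256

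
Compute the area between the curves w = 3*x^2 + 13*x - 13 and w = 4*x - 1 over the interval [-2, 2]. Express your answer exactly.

The difference (3*x^2 + 13*x - 13) - (4*x - 1) = 3*x^2 + 9*x - 12 changes sign at x = 1 inside [-2, 2], so split the integral there.
∫[-2,1] (3*x^2 + 9*x - 12) dx = -81/2; the area of that piece is 81/2.
∫[1,2] (3*x^2 + 9*x - 12) dx = 17/2.
Total area = 81/2 + 17/2 = 49.

49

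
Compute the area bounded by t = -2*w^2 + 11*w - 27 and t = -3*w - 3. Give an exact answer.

1/3

Both boundary curves give t as a function of w, so integrate with respect to w. Setting them equal: -2*w^2 + 14*w - 24 = 0, i.e. -2*(w - 4)*(w - 3) = 0, so they meet at w = 3, 4.
For w in [3, 4], t = -2*w^2 + 11*w - 27 is on the right; area = ∫[3,4] (-2*w^2 + 14*w - 24) dw = 1/3.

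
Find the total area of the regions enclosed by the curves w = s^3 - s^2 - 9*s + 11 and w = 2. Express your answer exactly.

Set the curves equal: s^3 - s^2 - 9*s + 11 = 2, so s^3 - s^2 - 9*s + 9 = 0, which factors as (s - 3)*(s - 1)*(s + 3) = 0. The curves meet at s = -3, 1, 3.
On [-3, 1], w = s^3 - s^2 - 9*s + 11 is on top; that piece has area ∫[-3,1] (s^3 - s^2 - 9*s + 9) ds = 128/3.
On [1, 3], w = 2 is on top; that piece has area ∫[1,3] (-(s^3 - s^2 - 9*s + 9)) ds = 20/3.
Total enclosed area = 128/3 + 20/3 = 148/3.

148/3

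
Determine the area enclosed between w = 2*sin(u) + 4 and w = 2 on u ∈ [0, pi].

4 + 2*pi

On [0, pi], (2*sin(u) + 4) - (2) = 2*sin(u) + 2 is ≥ 0 throughout, so the area is a single integral of |2*sin(u) + 2|.
∫[0,pi] (2*sin(u) + 2) du = 4 + 2*pi.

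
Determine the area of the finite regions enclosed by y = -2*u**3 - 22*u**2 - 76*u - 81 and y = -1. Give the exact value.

37/6

Set the curves equal: -2*u**3 - 22*u**2 - 76*u - 81 = -1, so -2*u**3 - 22*u**2 - 76*u - 80 = 0, which factors as -2*(u + 2)*(u + 4)*(u + 5) = 0. The curves meet at u = -5, -4, -2.
On [-5, -4], y = -1 is on top; that piece has area ∫[-5,-4] (-(-2*u**3 - 22*u**2 - 76*u - 80)) du = 5/6.
On [-4, -2], y = -2*u**3 - 22*u**2 - 76*u - 81 is on top; that piece has area ∫[-4,-2] (-2*u**3 - 22*u**2 - 76*u - 80) du = 16/3.
Total enclosed area = 5/6 + 16/3 = 37/6.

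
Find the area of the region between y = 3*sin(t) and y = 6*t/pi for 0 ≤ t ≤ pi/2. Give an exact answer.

3 - 3*pi/4

On [0, pi/2], (3*sin(t)) - (6*t/pi) = -6*t/pi + 3*sin(t) is ≥ 0 throughout, so the area is a single integral of |-6*t/pi + 3*sin(t)|.
∫[0,pi/2] (-6*t/pi + 3*sin(t)) dt = 3 - 3*pi/4.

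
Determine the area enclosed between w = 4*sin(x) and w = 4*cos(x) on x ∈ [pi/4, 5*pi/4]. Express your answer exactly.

8*sqrt(2)

On [pi/4, 5*pi/4], (4*sin(x)) - (4*cos(x)) = 4*sin(x) - 4*cos(x) is ≥ 0 throughout, so the area is a single integral of |4*sin(x) - 4*cos(x)|.
∫[pi/4,5*pi/4] (4*sin(x) - 4*cos(x)) dx = 8*sqrt(2).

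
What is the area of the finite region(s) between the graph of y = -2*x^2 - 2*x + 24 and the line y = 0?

343/3

The curve meets the x-axis where -2*x^2 - 2*x + 24 = 0, i.e. -2*(x - 3)*(x + 4) = 0, at x = -4, 3.
On [-4, 3] the curve lies above the axis; ∫[-4,3] (-2*x^2 - 2*x + 24) dx = 343/3, giving area 343/3.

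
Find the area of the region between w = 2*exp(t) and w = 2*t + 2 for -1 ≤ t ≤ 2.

On [-1, 2], (2*exp(t)) - (2*t + 2) = -2*t + 2*exp(t) - 2 is ≥ 0 throughout, so the area is a single integral of |-2*t + 2*exp(t) - 2|.
∫[-1,2] (-2*t + 2*exp(t) - 2) dt = -9 - 2*exp(-1) + 2*exp(2).

-9 - 2*exp(-1) + 2*exp(2)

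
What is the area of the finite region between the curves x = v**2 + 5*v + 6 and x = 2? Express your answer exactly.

9/2

Both boundary curves give x as a function of v, so integrate with respect to v. Setting them equal: v**2 + 5*v + 4 = 0, i.e. (v + 1)*(v + 4) = 0, so they meet at v = -4, -1.
For v in [-4, -1], x = v**2 + 5*v + 6 is on the left; area = ∫[-4,-1] (-(v**2 + 5*v + 4)) dv = 9/2.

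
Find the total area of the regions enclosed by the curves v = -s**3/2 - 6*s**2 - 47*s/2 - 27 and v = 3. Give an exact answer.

1/4

Set the curves equal: -s**3/2 - 6*s**2 - 47*s/2 - 27 = 3, so -s**3/2 - 6*s**2 - 47*s/2 - 30 = 0, which factors as -(s + 3)*(s + 4)*(s + 5)/2 = 0. The curves meet at s = -5, -4, -3.
On [-5, -4], v = 3 is on top; that piece has area ∫[-5,-4] (-(-s**3/2 - 6*s**2 - 47*s/2 - 30)) ds = 1/8.
On [-4, -3], v = -s**3/2 - 6*s**2 - 47*s/2 - 27 is on top; that piece has area ∫[-4,-3] (-s**3/2 - 6*s**2 - 47*s/2 - 30) ds = 1/8.
Total enclosed area = 1/8 + 1/8 = 1/4.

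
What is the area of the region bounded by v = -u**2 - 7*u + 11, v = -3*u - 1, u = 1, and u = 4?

The difference (-u**2 - 7*u + 11) - (-3*u - 1) = -u**2 - 4*u + 12 changes sign at u = 2 inside [1, 4], so split the integral there.
∫[1,2] (-u**2 - 4*u + 12) du = 11/3.
∫[2,4] (-u**2 - 4*u + 12) du = -56/3; the area of that piece is 56/3.
Total area = 11/3 + 56/3 = 67/3.

67/3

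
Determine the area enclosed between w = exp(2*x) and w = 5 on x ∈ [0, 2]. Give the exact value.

The difference (exp(2*x)) - (5) = exp(2*x) - 5 changes sign at x = log(5)/2 inside [0, 2], so split the integral there.
∫[0,log(5)/2] (exp(2*x) - 5) dx = 2 - 5*log(5)/2; the area of that piece is -2 + 5*log(5)/2.
∫[log(5)/2,2] (exp(2*x) - 5) dx = -25/2 + 5*log(5)/2 + exp(4)/2.
Total area = (-2 + 5*log(5)/2) + (-25/2 + 5*log(5)/2 + exp(4)/2) = -29/2 + 5*log(5) + exp(4)/2.

-29/2 + 5*log(5) + exp(4)/2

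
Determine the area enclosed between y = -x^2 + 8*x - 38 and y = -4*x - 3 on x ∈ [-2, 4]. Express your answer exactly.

162

On [-2, 4], (-x^2 + 8*x - 38) - (-4*x - 3) = -x^2 + 12*x - 35 is ≤ 0 throughout, so the area is a single integral of |-x^2 + 12*x - 35|.
∫[-2,4] (-x^2 + 12*x - 35) dx = -162; the area of that piece is 162.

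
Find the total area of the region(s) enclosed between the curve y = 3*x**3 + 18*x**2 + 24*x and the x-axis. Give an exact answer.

The curve meets the x-axis where 3*x**3 + 18*x**2 + 24*x = 0, i.e. 3*x*(x + 2)*(x + 4) = 0, at x = -4, -2, 0.
On [-4, -2] the curve lies above the axis; ∫[-4,-2] (3*x**3 + 18*x**2 + 24*x) dx = 12, giving area 12.
On [-2, 0] the curve lies below the axis; ∫[-2,0] (3*x**3 + 18*x**2 + 24*x) dx = -12, giving area 12.
Total area = 12 + 12 = 24.

24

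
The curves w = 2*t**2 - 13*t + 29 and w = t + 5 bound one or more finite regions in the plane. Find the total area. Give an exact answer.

Set the curves equal: 2*t**2 - 13*t + 29 = t + 5, so 2*t**2 - 14*t + 24 = 0, which factors as 2*(t - 4)*(t - 3) = 0. The curves meet at t = 3, 4.
On [3, 4], w = t + 5 is on top; that piece has area ∫[3,4] (-(2*t**2 - 14*t + 24)) dt = 1/3.

1/3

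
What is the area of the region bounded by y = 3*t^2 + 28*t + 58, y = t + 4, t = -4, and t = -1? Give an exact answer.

59/2

The difference (3*t^2 + 28*t + 58) - (t + 4) = 3*t^2 + 27*t + 54 changes sign at t = -3 inside [-4, -1], so split the integral there.
∫[-4,-3] (3*t^2 + 27*t + 54) dt = -7/2; the area of that piece is 7/2.
∫[-3,-1] (3*t^2 + 27*t + 54) dt = 26.
Total area = 7/2 + 26 = 59/2.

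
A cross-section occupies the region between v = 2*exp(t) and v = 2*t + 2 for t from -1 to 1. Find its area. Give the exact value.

-4 - 2*exp(-1) + 2*exp(1)

On [-1, 1], (2*exp(t)) - (2*t + 2) = -2*t + 2*exp(t) - 2 is ≥ 0 throughout, so the area is a single integral of |-2*t + 2*exp(t) - 2|.
∫[-1,1] (-2*t + 2*exp(t) - 2) dt = -4 - 2*exp(-1) + 2*exp(1).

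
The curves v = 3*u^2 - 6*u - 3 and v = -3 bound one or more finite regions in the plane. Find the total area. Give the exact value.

4

Set the curves equal: 3*u^2 - 6*u - 3 = -3, so 3*u^2 - 6*u = 0, which factors as 3*u*(u - 2) = 0. The curves meet at u = 0, 2.
On [0, 2], v = -3 is on top; that piece has area ∫[0,2] (-(3*u^2 - 6*u)) du = 4.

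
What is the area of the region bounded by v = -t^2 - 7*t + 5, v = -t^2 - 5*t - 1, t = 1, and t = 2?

On [1, 2], (-t^2 - 7*t + 5) - (-t^2 - 5*t - 1) = -2*t + 6 is ≥ 0 throughout, so the area is a single integral of |-2*t + 6|.
∫[1,2] (-2*t + 6) dt = 3.

3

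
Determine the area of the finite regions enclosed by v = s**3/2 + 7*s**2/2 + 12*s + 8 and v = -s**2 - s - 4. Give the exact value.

Set the curves equal: s**3/2 + 7*s**2/2 + 12*s + 8 = -s**2 - s - 4, so s**3/2 + 9*s**2/2 + 13*s + 12 = 0, which factors as (s + 2)*(s + 3)*(s + 4)/2 = 0. The curves meet at s = -4, -3, -2.
On [-4, -3], v = s**3/2 + 7*s**2/2 + 12*s + 8 is on top; that piece has area ∫[-4,-3] (s**3/2 + 9*s**2/2 + 13*s + 12) ds = 1/8.
On [-3, -2], v = -s**2 - s - 4 is on top; that piece has area ∫[-3,-2] (-(s**3/2 + 9*s**2/2 + 13*s + 12)) ds = 1/8.
Total enclosed area = 1/8 + 1/8 = 1/4.

1/4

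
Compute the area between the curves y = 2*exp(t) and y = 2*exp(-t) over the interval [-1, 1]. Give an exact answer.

The difference (2*exp(t)) - (2*exp(-t)) = 2*exp(t) - 2*exp(-t) changes sign at t = 0 inside [-1, 1], so split the integral there.
∫[-1,0] (2*exp(t) - 2*exp(-t)) dt = -2*exp(1) - 2*exp(-1) + 4; the area of that piece is -4 + 2*exp(-1) + 2*exp(1).
∫[0,1] (2*exp(t) - 2*exp(-t)) dt = -4 + 2*exp(-1) + 2*exp(1).
Total area = (-4 + 2*exp(-1) + 2*exp(1)) + (-4 + 2*exp(-1) + 2*exp(1)) = -8 + 4*exp(-1) + 4*exp(1).

-8 + 4*exp(-1) + 4*exp(1)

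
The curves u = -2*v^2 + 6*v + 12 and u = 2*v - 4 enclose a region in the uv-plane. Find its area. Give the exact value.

Both boundary curves give u as a function of v, so integrate with respect to v. Setting them equal: -2*v^2 + 4*v + 16 = 0, i.e. -2*(v - 4)*(v + 2) = 0, so they meet at v = -2, 4.
For v in [-2, 4], u = -2*v^2 + 6*v + 12 is on the right; area = ∫[-2,4] (-2*v^2 + 4*v + 16) dv = 72.

72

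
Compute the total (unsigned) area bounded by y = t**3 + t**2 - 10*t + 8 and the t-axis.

443/6

The curve meets the t-axis where t**3 + t**2 - 10*t + 8 = 0, i.e. (t - 2)*(t - 1)*(t + 4) = 0, at t = -4, 1, 2.
On [-4, 1] the curve lies above the axis; ∫[-4,1] (t**3 + t**2 - 10*t + 8) dt = 875/12, giving area 875/12.
On [1, 2] the curve lies below the axis; ∫[1,2] (t**3 + t**2 - 10*t + 8) dt = -11/12, giving area 11/12.
Total area = 875/12 + 11/12 = 443/6.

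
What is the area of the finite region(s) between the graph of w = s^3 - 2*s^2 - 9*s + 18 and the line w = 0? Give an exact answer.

The curve meets the s-axis where s^3 - 2*s^2 - 9*s + 18 = 0, i.e. (s - 3)*(s - 2)*(s + 3) = 0, at s = -3, 2, 3.
On [-3, 2] the curve lies above the axis; ∫[-3,2] (s^3 - 2*s^2 - 9*s + 18) ds = 875/12, giving area 875/12.
On [2, 3] the curve lies below the axis; ∫[2,3] (s^3 - 2*s^2 - 9*s + 18) ds = -11/12, giving area 11/12.
Total area = 875/12 + 11/12 = 443/6.

443/6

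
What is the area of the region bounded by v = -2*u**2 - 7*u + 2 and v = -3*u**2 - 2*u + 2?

Set the curves equal: -2*u**2 - 7*u + 2 = -3*u**2 - 2*u + 2, so u**2 - 5*u = 0, which factors as u*(u - 5) = 0. The curves meet at u = 0, 5.
On [0, 5], v = -3*u**2 - 2*u + 2 is on top; that piece has area ∫[0,5] (-(u**2 - 5*u)) du = 125/6.

125/6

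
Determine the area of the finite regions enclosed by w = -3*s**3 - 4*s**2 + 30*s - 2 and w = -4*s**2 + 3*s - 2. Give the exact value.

Set the curves equal: -3*s**3 - 4*s**2 + 30*s - 2 = -4*s**2 + 3*s - 2, so -3*s**3 + 27*s = 0, which factors as -3*s*(s - 3)*(s + 3) = 0. The curves meet at s = -3, 0, 3.
On [-3, 0], w = -4*s**2 + 3*s - 2 is on top; that piece has area ∫[-3,0] (-(-3*s**3 + 27*s)) ds = 243/4.
On [0, 3], w = -3*s**3 - 4*s**2 + 30*s - 2 is on top; that piece has area ∫[0,3] (-3*s**3 + 27*s) ds = 243/4.
Total enclosed area = 243/4 + 243/4 = 243/2.

243/2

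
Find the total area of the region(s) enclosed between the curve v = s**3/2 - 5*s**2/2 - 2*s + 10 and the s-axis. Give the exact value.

The curve meets the s-axis where s**3/2 - 5*s**2/2 - 2*s + 10 = 0, i.e. (s - 5)*(s - 2)*(s + 2)/2 = 0, at s = -2, 2, 5.
On [-2, 2] the curve lies above the axis; ∫[-2,2] (s**3/2 - 5*s**2/2 - 2*s + 10) ds = 80/3, giving area 80/3.
On [2, 5] the curve lies below the axis; ∫[2,5] (s**3/2 - 5*s**2/2 - 2*s + 10) ds = -99/8, giving area 99/8.
Total area = 80/3 + 99/8 = 937/24.

937/24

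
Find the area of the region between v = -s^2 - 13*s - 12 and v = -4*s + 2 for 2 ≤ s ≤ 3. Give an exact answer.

On [2, 3], (-s^2 - 13*s - 12) - (-4*s + 2) = -s^2 - 9*s - 14 is ≤ 0 throughout, so the area is a single integral of |-s^2 - 9*s - 14|.
∫[2,3] (-s^2 - 9*s - 14) ds = -257/6; the area of that piece is 257/6.

257/6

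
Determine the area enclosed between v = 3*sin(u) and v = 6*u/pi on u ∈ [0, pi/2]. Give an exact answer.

On [0, pi/2], (3*sin(u)) - (6*u/pi) = -6*u/pi + 3*sin(u) is ≥ 0 throughout, so the area is a single integral of |-6*u/pi + 3*sin(u)|.
∫[0,pi/2] (-6*u/pi + 3*sin(u)) du = 3 - 3*pi/4.

3 - 3*pi/4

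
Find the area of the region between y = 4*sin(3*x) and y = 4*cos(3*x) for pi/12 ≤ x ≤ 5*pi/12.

On [pi/12, 5*pi/12], (4*sin(3*x)) - (4*cos(3*x)) = 4*sin(3*x) - 4*cos(3*x) is ≥ 0 throughout, so the area is a single integral of |4*sin(3*x) - 4*cos(3*x)|.
∫[pi/12,5*pi/12] (4*sin(3*x) - 4*cos(3*x)) dx = 8*sqrt(2)/3.

8*sqrt(2)/3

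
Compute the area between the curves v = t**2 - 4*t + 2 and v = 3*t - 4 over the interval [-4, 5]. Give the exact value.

737/6

The difference (t**2 - 4*t + 2) - (3*t - 4) = t**2 - 7*t + 6 changes sign at t = 1 inside [-4, 5], so split the integral there.
∫[-4,1] (t**2 - 7*t + 6) dt = 625/6.
∫[1,5] (t**2 - 7*t + 6) dt = -56/3; the area of that piece is 56/3.
Total area = 625/6 + 56/3 = 737/6.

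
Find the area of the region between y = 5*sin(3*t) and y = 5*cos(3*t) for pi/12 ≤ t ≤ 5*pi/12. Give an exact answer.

On [pi/12, 5*pi/12], (5*sin(3*t)) - (5*cos(3*t)) = 5*sin(3*t) - 5*cos(3*t) is ≥ 0 throughout, so the area is a single integral of |5*sin(3*t) - 5*cos(3*t)|.
∫[pi/12,5*pi/12] (5*sin(3*t) - 5*cos(3*t)) dt = 10*sqrt(2)/3.

10*sqrt(2)/3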